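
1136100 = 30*37870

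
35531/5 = 7106 +1/5 = 7106.20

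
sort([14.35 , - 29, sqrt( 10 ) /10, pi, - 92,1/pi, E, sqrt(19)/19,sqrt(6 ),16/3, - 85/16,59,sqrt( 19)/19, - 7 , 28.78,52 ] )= [ - 92, - 29,  -  7,-85/16, sqrt ( 19) /19, sqrt(19) /19, sqrt( 10)/10,1/pi,sqrt( 6) , E,pi,16/3,14.35, 28.78,52, 59] 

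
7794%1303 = 1279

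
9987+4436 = 14423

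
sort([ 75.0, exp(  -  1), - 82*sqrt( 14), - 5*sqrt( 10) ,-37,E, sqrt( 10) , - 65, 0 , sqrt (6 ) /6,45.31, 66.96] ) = [ - 82*sqrt(14), - 65,- 37, - 5*sqrt( 10),0, exp(-1),sqrt( 6)/6,E,sqrt( 10 ),45.31,66.96,75.0 ] 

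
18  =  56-38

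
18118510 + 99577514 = 117696024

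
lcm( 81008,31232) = 2592256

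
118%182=118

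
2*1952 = 3904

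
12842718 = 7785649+5057069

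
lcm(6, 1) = 6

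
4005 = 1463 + 2542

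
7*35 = 245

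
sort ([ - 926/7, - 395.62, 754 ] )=[ - 395.62, - 926/7, 754 ] 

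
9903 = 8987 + 916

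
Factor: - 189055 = - 5^1*37811^1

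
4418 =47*94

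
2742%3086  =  2742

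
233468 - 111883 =121585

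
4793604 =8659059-3865455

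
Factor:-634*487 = - 308758=-2^1*317^1 * 487^1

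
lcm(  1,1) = 1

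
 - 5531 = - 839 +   -  4692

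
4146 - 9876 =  - 5730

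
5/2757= 5/2757= 0.00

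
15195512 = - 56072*(-271) 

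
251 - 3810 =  - 3559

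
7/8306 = 7/8306  =  0.00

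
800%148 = 60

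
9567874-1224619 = 8343255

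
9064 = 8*1133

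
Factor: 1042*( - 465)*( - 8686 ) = 2^2*3^1*5^1 * 31^1*43^1*101^1*521^1=4208627580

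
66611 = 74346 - 7735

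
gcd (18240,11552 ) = 608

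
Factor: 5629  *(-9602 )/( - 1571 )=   2^1*13^1*433^1 * 1571^( - 1)*4801^1 = 54049658/1571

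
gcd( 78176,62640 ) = 16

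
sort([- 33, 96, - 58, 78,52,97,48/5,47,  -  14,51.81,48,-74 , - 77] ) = [ - 77, - 74, - 58, - 33  , - 14, 48/5,47, 48, 51.81,52,78, 96 , 97]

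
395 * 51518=20349610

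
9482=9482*1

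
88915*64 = 5690560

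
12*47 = 564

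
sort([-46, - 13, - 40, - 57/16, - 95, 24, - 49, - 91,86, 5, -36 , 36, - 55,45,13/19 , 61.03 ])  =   [ - 95, - 91, - 55, - 49, - 46,-40,-36,-13, - 57/16, 13/19,5, 24, 36, 45,61.03, 86]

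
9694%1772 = 834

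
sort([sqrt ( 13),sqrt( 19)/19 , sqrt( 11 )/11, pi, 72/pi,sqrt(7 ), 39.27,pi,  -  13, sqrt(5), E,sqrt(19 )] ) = [ - 13,sqrt( 19 ) /19,sqrt( 11 ) /11, sqrt(5), sqrt(7), E , pi,pi,sqrt(13 ),  sqrt(19), 72/pi, 39.27]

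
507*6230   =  3158610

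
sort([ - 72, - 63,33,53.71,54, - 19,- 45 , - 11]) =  [-72, - 63, - 45, - 19, - 11,33 , 53.71,54 ] 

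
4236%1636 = 964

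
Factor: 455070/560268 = 2^( - 1)*3^ ( - 1 )*5^1*7^1*11^1*79^( - 1 ) = 385/474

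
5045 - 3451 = 1594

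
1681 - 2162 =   -  481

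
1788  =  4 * 447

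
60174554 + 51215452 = 111390006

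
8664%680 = 504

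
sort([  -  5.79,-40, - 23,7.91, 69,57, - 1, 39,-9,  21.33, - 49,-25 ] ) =[ - 49, - 40, - 25,-23, - 9, - 5.79, - 1,7.91,21.33,39, 57,69]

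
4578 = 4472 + 106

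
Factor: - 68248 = - 2^3*19^1*449^1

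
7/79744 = 1/11392 = 0.00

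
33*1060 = 34980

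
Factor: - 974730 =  - 2^1 *3^1 * 5^1 * 32491^1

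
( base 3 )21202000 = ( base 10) 5643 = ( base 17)128G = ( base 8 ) 13013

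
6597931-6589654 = 8277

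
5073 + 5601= 10674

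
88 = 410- 322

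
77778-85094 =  - 7316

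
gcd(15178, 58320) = 2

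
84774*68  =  5764632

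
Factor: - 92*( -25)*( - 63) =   -  144900=- 2^2*3^2* 5^2*7^1*23^1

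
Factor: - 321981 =-3^1  *  11^2 * 887^1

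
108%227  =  108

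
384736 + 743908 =1128644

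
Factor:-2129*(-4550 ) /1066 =372575/41=5^2*7^1*41^(-1)  *  2129^1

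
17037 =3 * 5679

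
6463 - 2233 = 4230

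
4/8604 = 1/2151 = 0.00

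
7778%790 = 668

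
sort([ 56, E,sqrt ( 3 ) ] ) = [ sqrt ( 3 ), E,56]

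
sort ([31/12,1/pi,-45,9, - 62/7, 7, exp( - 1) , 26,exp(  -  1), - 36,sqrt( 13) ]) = [  -  45 , - 36,  -  62/7,1/pi,exp( - 1 ),exp( - 1),31/12, sqrt(13),7,9,26]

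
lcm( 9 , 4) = 36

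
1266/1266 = 1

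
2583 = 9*287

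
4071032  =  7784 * 523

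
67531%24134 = 19263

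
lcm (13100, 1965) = 39300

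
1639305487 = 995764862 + 643540625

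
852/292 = 213/73 = 2.92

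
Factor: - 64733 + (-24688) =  - 3^1 * 41^1 * 727^1 = - 89421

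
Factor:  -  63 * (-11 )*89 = 61677 = 3^2* 7^1*11^1*89^1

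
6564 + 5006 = 11570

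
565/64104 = 565/64104=0.01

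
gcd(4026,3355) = 671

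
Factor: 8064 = 2^7*3^2 *7^1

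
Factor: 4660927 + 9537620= 3^1*11^1 * 430259^1= 14198547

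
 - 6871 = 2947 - 9818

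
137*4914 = 673218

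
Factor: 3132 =2^2*3^3*29^1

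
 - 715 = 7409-8124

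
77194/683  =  113  +  15/683 = 113.02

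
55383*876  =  48515508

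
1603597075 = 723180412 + 880416663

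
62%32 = 30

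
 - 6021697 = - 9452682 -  - 3430985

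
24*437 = 10488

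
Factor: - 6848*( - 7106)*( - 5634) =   -  274161076992 = - 2^8 * 3^2*11^1 * 17^1*19^1 *107^1*313^1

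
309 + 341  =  650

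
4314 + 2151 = 6465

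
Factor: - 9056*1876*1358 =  - 23071138048 = -  2^8*7^2*67^1*97^1  *283^1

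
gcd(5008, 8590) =2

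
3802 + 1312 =5114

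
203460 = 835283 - 631823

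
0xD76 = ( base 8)6566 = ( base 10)3446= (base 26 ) 52e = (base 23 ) 6bj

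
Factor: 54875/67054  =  2^( - 1) * 5^3* 13^( - 1)*439^1*2579^( - 1) 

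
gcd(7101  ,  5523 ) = 789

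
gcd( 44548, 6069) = 7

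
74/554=37/277 = 0.13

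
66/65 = 1 + 1/65= 1.02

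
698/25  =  698/25 = 27.92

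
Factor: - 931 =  - 7^2*19^1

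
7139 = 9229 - 2090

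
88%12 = 4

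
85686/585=146+ 92/195  =  146.47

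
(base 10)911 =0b1110001111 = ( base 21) 218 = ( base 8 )1617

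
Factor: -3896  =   - 2^3*487^1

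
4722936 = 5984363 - 1261427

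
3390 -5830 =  - 2440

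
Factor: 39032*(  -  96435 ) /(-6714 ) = 2^2 *5^1*7^1* 17^1*41^1*373^( - 1 )*2143^1 =209113940/373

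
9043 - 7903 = 1140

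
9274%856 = 714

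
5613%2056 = 1501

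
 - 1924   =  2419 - 4343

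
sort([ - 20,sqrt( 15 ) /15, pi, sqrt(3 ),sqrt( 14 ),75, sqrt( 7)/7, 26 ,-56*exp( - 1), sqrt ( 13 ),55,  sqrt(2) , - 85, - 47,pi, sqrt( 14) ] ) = [ - 85, - 47 , - 56*exp( - 1), - 20,  sqrt( 15) /15, sqrt( 7 ) /7,sqrt( 2),  sqrt( 3 ),pi,  pi,sqrt( 13 ), sqrt( 14),sqrt( 14), 26,55,75]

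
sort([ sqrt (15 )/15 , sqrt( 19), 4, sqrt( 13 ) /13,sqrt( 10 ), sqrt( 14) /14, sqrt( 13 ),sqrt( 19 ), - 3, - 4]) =[ - 4,-3,sqrt( 15)/15,sqrt ( 14)/14, sqrt (13) /13, sqrt (10),sqrt( 13 ),  4, sqrt (19),sqrt( 19 )]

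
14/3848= 7/1924= 0.00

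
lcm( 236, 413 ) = 1652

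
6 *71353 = 428118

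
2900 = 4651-1751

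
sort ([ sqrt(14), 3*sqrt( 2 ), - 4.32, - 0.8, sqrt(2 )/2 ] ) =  [ - 4.32, - 0.8, sqrt(2 ) /2,sqrt(14),3*sqrt( 2 ) ] 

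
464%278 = 186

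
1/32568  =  1/32568 = 0.00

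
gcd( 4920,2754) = 6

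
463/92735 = 463/92735 = 0.00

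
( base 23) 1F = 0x26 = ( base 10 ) 38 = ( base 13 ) 2c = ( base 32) 16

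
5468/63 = 5468/63 = 86.79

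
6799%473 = 177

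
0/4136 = 0 = 0.00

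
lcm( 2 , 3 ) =6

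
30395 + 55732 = 86127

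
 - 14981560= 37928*( - 395 )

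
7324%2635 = 2054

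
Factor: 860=2^2 * 5^1 * 43^1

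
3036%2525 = 511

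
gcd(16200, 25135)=5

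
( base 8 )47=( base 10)39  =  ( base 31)18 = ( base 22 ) 1H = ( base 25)1e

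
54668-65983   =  -11315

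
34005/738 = 11335/246=46.08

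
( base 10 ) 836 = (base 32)Q4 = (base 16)344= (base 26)164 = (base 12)598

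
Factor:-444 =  - 2^2* 3^1 *37^1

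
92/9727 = 92/9727 = 0.01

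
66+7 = 73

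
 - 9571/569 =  - 17 + 102/569 = - 16.82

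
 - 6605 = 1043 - 7648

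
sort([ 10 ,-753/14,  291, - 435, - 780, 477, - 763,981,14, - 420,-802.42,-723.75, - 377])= [ - 802.42, - 780, - 763, - 723.75, - 435, -420, - 377,- 753/14, 10 , 14,  291, 477 , 981 ] 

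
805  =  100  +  705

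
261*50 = 13050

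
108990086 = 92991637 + 15998449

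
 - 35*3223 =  - 112805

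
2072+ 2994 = 5066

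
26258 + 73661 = 99919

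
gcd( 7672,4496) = 8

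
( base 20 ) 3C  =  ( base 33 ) 26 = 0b1001000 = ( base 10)72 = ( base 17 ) 44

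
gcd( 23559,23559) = 23559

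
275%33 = 11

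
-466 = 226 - 692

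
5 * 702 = 3510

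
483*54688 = 26414304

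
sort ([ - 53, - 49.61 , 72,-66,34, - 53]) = [ - 66, - 53, - 53, - 49.61,34, 72] 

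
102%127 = 102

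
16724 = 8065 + 8659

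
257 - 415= - 158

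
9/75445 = 9/75445 = 0.00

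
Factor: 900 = 2^2*3^2 * 5^2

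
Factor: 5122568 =2^3*11^1*58211^1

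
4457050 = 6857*650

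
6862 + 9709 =16571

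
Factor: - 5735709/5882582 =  -2^( - 1 )*3^2 * 7^1 * 181^1*503^1* 2941291^(-1 )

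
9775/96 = 9775/96 = 101.82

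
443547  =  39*11373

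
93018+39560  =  132578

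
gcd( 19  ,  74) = 1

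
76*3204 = 243504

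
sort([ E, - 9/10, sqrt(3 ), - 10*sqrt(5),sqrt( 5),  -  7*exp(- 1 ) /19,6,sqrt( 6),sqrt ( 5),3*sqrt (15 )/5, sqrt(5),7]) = [ - 10*sqrt( 5 ), - 9/10, - 7*exp( - 1) /19,sqrt( 3 ),sqrt( 5),sqrt( 5), sqrt (5),3*sqrt ( 15)/5,sqrt( 6 ), E,6, 7]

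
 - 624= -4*156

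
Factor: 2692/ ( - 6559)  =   - 2^2*7^(-1 )*673^1 *937^(  -  1 ) 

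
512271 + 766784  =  1279055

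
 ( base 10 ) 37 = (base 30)17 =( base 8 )45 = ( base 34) 13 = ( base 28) 19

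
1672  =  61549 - 59877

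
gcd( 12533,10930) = 1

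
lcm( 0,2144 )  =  0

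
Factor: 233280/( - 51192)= - 360/79 = - 2^3 * 3^2*5^1 * 79^( - 1 )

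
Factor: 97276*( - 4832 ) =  - 2^7 * 83^1 * 151^1 * 293^1 =- 470037632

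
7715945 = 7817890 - 101945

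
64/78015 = 64/78015 = 0.00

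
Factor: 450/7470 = 5/83 = 5^1 * 83^( - 1)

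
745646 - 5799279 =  - 5053633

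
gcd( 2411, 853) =1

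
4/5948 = 1/1487 = 0.00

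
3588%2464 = 1124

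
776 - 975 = -199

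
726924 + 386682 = 1113606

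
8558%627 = 407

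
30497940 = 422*72270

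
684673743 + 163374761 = 848048504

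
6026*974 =5869324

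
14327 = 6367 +7960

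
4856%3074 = 1782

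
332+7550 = 7882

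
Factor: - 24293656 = - 2^3 * 337^1*9011^1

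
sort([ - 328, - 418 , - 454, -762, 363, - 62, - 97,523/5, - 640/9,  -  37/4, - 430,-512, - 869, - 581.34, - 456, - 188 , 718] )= [ - 869, - 762, - 581.34, - 512, - 456, - 454 ,-430, - 418,-328, - 188, - 97, - 640/9, - 62 , - 37/4,523/5,363,718 ]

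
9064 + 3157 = 12221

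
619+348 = 967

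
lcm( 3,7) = 21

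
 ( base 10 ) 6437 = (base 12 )3885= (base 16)1925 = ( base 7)24524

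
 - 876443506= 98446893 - 974890399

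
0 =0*517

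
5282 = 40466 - 35184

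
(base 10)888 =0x378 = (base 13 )534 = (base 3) 1012220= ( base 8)1570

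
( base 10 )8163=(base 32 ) 7V3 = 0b1111111100011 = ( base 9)12170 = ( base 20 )1083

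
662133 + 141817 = 803950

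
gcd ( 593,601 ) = 1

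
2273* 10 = 22730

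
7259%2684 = 1891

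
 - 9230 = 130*(  -  71)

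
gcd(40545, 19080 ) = 2385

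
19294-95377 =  - 76083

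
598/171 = 3+85/171= 3.50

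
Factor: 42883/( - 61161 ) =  - 3^( - 1 ) * 29^( - 1)*61^1 = - 61/87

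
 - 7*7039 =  - 49273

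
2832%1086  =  660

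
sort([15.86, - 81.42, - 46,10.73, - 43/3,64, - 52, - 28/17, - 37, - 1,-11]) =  [ - 81.42,  -  52, -46, - 37, - 43/3, - 11  ,  -  28/17, - 1, 10.73, 15.86,64 ] 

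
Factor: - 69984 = - 2^5*3^7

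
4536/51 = 1512/17= 88.94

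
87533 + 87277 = 174810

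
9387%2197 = 599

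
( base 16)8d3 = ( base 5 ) 33014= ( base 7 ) 6405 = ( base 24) 3M3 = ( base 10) 2259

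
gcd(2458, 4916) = 2458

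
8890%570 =340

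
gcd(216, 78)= 6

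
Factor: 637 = 7^2 * 13^1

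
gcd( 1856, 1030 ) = 2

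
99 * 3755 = 371745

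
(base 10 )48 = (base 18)2C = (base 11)44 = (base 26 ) 1M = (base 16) 30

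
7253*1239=8986467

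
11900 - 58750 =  - 46850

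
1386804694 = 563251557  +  823553137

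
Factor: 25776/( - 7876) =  - 2^2*3^2*11^( - 1) = - 36/11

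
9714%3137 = 303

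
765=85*9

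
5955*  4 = 23820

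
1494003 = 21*71143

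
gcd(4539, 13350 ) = 267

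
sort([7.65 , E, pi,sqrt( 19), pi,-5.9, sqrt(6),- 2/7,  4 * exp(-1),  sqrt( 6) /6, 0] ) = [ - 5.9, - 2/7, 0,sqrt(6 )/6, 4*exp ( - 1), sqrt(6 ), E, pi, pi,sqrt(19),  7.65] 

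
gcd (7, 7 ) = 7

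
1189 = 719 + 470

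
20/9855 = 4/1971  =  0.00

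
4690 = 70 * 67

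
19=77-58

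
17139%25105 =17139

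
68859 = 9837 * 7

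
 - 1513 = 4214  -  5727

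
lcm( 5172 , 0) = 0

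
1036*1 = 1036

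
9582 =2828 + 6754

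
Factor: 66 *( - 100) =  - 2^3*3^1*5^2 * 11^1 = - 6600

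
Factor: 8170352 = 2^4 * 113^1*4519^1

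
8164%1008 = 100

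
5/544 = 5/544 = 0.01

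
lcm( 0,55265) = 0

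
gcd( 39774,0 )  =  39774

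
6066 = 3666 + 2400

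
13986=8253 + 5733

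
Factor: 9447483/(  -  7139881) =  - 3^1*7^(  -  1 )*17^(  -  1) * 541^1* 5821^1 *59999^( - 1 ) 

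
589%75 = 64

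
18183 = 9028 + 9155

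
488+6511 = 6999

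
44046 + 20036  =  64082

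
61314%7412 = 2018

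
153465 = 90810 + 62655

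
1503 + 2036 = 3539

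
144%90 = 54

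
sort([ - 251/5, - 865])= [ - 865 , - 251/5]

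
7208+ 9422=16630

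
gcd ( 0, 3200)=3200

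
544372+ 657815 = 1202187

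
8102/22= 4051/11 = 368.27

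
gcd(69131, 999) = 1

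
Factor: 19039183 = 47^1  *  405089^1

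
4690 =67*70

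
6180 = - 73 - -6253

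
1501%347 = 113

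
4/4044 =1/1011 = 0.00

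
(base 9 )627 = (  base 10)511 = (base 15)241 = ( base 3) 200221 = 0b111111111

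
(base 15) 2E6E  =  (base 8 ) 23424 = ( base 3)111201112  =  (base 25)g04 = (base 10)10004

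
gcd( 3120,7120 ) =80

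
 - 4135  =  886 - 5021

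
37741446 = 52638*717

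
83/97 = 83/97 = 0.86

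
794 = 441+353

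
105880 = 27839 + 78041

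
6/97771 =6/97771 = 0.00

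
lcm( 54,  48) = 432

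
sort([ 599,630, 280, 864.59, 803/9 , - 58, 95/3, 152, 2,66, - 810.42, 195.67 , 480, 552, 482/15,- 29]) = [-810.42,-58, - 29, 2,95/3, 482/15,66 , 803/9, 152,  195.67, 280, 480, 552,599,630, 864.59 ]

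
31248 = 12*2604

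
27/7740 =3/860 = 0.00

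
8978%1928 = 1266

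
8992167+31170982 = 40163149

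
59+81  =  140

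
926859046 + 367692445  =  1294551491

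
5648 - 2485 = 3163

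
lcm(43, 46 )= 1978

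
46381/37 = 1253 + 20/37 = 1253.54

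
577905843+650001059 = 1227906902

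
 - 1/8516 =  - 1  +  8515/8516 = - 0.00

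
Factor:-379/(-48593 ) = 379^1*48593^(-1)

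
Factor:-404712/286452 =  - 154/109 = - 2^1*7^1*11^1*109^( - 1 )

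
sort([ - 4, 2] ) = [ - 4, 2 ] 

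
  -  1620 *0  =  0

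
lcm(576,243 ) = 15552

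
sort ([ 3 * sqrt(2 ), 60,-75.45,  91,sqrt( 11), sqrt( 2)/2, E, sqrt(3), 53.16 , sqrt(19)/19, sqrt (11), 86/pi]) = [-75.45,sqrt(19 )/19, sqrt( 2)/2,sqrt( 3), E, sqrt(11 ),sqrt(11),3 * sqrt( 2 ), 86/pi,53.16,60, 91 ] 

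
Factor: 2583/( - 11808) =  - 7/32 = - 2^(  -  5)*7^1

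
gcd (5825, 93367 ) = 1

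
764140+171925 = 936065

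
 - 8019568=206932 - 8226500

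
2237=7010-4773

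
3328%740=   368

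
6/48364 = 3/24182 = 0.00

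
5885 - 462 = 5423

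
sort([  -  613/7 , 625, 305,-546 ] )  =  [ - 546, -613/7,305,625 ]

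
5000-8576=-3576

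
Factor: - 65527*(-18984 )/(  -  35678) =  - 621982284/17839 = - 2^2*3^1*7^2 * 11^1 * 23^1 * 37^1*113^1*17839^( - 1)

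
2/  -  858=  - 1 + 428/429= -  0.00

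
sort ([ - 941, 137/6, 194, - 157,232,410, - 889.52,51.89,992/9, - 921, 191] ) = [ - 941,  -  921, - 889.52, - 157, 137/6,51.89 , 992/9 , 191,194,232,410] 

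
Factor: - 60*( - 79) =4740  =  2^2 * 3^1*5^1 * 79^1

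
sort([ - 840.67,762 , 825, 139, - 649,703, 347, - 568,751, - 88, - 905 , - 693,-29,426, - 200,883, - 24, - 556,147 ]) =[ - 905,-840.67,- 693,-649, - 568, - 556, - 200, - 88,-29  , - 24,139, 147,347,426,  703,751, 762, 825, 883 ]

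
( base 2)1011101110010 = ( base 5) 143002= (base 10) 6002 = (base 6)43442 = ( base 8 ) 13562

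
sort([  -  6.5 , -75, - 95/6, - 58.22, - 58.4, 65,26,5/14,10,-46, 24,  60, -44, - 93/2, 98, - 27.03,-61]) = [-75, -61,-58.4,  -  58.22,  -  93/2,- 46,-44,  -  27.03, -95/6, - 6.5,5/14,  10,24, 26, 60,65,98] 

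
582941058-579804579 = 3136479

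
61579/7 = 8797= 8797.00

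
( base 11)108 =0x81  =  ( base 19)6F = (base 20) 69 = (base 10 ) 129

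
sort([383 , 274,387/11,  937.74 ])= [387/11, 274, 383,937.74]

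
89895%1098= 957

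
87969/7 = 12567 = 12567.00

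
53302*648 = 34539696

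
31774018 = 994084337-962310319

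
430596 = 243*1772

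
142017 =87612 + 54405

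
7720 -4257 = 3463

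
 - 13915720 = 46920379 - 60836099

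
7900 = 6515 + 1385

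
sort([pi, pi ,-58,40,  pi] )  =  [-58, pi, pi,pi , 40] 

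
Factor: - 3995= - 5^1*17^1*47^1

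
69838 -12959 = 56879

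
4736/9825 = 4736/9825=0.48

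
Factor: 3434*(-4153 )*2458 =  - 35054526116 = -2^2*17^1*101^1*1229^1 * 4153^1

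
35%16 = 3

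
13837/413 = 13837/413= 33.50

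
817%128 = 49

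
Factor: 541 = 541^1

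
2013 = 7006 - 4993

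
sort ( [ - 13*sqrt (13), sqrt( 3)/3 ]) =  [ - 13*sqrt( 13 ),  sqrt(3 )/3] 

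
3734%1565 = 604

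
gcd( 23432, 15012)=4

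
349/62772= 349/62772 = 0.01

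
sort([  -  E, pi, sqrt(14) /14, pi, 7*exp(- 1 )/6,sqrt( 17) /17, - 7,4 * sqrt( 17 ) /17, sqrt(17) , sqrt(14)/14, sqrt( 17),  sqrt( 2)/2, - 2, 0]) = [-7, - E, - 2,0, sqrt( 17) /17,sqrt(14)/14, sqrt(14)/14, 7*exp(-1) /6, sqrt( 2)/2, 4 * sqrt (17) /17,pi, pi,sqrt ( 17),sqrt( 17)] 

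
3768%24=0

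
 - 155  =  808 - 963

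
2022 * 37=74814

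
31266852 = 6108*5119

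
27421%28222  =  27421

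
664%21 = 13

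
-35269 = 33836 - 69105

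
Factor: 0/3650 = 0 = 0^1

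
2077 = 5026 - 2949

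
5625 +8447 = 14072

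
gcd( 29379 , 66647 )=7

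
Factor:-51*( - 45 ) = 2295= 3^3 * 5^1*17^1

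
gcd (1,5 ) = 1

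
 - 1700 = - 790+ - 910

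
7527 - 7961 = -434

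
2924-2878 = 46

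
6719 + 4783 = 11502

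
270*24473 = 6607710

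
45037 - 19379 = 25658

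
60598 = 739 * 82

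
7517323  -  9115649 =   -  1598326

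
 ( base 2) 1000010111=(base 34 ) FP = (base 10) 535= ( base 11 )447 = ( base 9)654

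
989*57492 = 56859588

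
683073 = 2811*243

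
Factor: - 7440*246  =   - 2^5*3^2*5^1 * 31^1*41^1 = - 1830240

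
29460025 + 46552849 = 76012874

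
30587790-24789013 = 5798777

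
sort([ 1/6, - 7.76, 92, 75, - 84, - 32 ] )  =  [-84, - 32, - 7.76, 1/6, 75, 92] 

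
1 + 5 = 6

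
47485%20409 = 6667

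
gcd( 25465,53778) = 1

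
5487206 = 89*61654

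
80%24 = 8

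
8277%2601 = 474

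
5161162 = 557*9266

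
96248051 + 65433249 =161681300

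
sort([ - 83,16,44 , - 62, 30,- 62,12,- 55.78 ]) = [  -  83, - 62,-62, - 55.78, 12 , 16,  30,44]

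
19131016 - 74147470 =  - 55016454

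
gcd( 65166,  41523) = 3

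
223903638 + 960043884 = 1183947522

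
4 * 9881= 39524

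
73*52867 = 3859291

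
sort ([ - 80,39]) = [ - 80, 39 ] 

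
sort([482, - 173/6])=[-173/6,482]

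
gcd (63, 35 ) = 7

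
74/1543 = 74/1543=0.05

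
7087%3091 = 905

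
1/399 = 1/399=0.00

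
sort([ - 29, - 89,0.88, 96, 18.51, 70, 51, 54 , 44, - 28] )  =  [ - 89,  -  29, - 28, 0.88, 18.51,44, 51,  54, 70 , 96]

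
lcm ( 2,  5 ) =10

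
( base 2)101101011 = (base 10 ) 363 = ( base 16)16B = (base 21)h6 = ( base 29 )cf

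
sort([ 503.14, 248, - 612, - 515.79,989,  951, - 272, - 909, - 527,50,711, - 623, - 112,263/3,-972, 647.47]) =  [ - 972, - 909, - 623, - 612, - 527, - 515.79, - 272, - 112,50, 263/3 , 248, 503.14, 647.47,711, 951, 989 ]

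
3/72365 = 3/72365 = 0.00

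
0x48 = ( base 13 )57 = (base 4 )1020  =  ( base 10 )72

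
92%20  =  12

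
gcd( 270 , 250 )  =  10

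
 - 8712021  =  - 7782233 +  - 929788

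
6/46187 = 6/46187  =  0.00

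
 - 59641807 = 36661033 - 96302840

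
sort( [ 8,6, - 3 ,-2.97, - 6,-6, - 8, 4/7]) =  [-8, - 6,-6,  -  3, - 2.97,4/7,6 , 8]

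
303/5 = 60 + 3/5 = 60.60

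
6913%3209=495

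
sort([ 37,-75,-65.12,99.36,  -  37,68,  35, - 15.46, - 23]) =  [ - 75, - 65.12, - 37, - 23,- 15.46, 35, 37,68 , 99.36]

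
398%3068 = 398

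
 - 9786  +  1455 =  - 8331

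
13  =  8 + 5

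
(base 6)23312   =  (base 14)131a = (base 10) 3356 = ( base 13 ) 16B2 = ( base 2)110100011100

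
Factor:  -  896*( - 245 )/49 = 2^7*5^1*7^1 = 4480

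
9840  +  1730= 11570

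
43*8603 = 369929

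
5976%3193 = 2783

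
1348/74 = 674/37 =18.22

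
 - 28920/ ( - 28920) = 1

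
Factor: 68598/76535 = 2^1*3^2*5^( - 1 )*37^1*103^1*15307^ ( - 1)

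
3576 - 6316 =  - 2740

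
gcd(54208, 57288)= 616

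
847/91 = 9 + 4/13 = 9.31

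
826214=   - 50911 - -877125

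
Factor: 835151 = 61^1 * 13691^1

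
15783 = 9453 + 6330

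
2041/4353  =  2041/4353 = 0.47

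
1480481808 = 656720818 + 823760990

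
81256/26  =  40628/13= 3125.23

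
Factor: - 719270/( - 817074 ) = 359635/408537 = 3^( - 3)*5^1* 17^1*4231^1*15131^(-1 )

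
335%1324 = 335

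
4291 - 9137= - 4846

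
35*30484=1066940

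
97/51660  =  97/51660  =  0.00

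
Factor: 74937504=2^5*3^1*41^1 *79^1*241^1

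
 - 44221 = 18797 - 63018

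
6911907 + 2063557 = 8975464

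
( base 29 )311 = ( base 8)4771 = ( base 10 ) 2553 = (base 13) 1215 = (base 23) 4j0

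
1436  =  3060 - 1624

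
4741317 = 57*83181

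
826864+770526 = 1597390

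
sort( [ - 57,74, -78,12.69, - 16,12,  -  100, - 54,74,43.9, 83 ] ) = [ - 100,-78, - 57, - 54,-16,12,12.69, 43.9,74,  74,83 ]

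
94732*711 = 67354452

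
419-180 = 239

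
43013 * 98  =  4215274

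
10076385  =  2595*3883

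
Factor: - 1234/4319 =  - 2/7 = -2^1 * 7^( - 1) 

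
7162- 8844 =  - 1682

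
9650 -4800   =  4850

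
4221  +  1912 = 6133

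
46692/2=23346 = 23346.00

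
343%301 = 42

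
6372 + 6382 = 12754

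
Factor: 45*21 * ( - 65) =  - 61425= - 3^3*5^2*7^1*13^1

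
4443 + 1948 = 6391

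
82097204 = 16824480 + 65272724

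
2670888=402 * 6644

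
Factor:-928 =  - 2^5*29^1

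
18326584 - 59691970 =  - 41365386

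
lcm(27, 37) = 999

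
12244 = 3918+8326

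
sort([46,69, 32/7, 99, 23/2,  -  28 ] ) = [ - 28,32/7, 23/2, 46,  69, 99 ] 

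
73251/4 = 18312+3/4 =18312.75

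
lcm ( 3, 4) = 12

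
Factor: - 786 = -2^1*3^1*131^1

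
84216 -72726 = 11490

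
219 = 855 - 636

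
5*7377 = 36885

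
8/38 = 4/19=0.21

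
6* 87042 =522252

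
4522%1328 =538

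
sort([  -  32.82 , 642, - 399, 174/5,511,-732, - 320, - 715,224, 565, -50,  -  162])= [  -  732,-715,- 399, - 320, -162, - 50, - 32.82,174/5,224,511, 565, 642]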